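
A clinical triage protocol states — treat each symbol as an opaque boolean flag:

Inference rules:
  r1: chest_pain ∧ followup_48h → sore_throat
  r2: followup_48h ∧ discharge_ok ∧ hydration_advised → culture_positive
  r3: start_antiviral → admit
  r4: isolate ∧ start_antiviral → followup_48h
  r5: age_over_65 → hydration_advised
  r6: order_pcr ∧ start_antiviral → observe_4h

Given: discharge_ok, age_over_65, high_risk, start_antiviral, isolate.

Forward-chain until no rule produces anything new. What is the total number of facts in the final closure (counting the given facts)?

Round 1 fires r3, r4, r5, giving admit, followup_48h, hydration_advised.
Round 2 fires r2, giving culture_positive.
Closure: {admit, age_over_65, culture_positive, discharge_ok, followup_48h, high_risk, hydration_advised, isolate, start_antiviral} — 9 facts.

9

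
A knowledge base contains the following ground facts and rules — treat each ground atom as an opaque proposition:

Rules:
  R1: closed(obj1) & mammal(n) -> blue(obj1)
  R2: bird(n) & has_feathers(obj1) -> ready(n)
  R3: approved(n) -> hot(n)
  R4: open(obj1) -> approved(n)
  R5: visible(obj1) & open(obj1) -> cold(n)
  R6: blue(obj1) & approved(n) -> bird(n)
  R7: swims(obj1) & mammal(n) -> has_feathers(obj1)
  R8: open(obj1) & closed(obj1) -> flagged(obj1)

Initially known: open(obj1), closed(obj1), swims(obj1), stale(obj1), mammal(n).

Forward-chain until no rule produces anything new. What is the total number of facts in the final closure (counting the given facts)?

Round 1: R1 [closed(obj1) & mammal(n) -> blue(obj1)]; R4 [open(obj1) -> approved(n)]; R7 [swims(obj1) & mammal(n) -> has_feathers(obj1)]; R8 [open(obj1) & closed(obj1) -> flagged(obj1)]. New: blue(obj1), approved(n), has_feathers(obj1), flagged(obj1).
Round 2: R3 [approved(n) -> hot(n)]; R6 [blue(obj1) & approved(n) -> bird(n)]. New: hot(n), bird(n).
Round 3: R2 [bird(n) & has_feathers(obj1) -> ready(n)]. New: ready(n).
Closure: {approved(n), bird(n), blue(obj1), closed(obj1), flagged(obj1), has_feathers(obj1), hot(n), mammal(n), open(obj1), ready(n), stale(obj1), swims(obj1)} — 12 facts.

12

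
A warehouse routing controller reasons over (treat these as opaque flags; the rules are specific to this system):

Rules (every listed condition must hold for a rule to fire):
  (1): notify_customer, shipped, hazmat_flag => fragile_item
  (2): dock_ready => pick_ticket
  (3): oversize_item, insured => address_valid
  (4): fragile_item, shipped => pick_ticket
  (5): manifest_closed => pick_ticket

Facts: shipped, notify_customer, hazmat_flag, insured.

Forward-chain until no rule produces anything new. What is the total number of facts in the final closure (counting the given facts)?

6

Round 1 — (1), derive fragile_item.
Round 2 — (4), derive pick_ticket.
Closure: {fragile_item, hazmat_flag, insured, notify_customer, pick_ticket, shipped} — 6 facts.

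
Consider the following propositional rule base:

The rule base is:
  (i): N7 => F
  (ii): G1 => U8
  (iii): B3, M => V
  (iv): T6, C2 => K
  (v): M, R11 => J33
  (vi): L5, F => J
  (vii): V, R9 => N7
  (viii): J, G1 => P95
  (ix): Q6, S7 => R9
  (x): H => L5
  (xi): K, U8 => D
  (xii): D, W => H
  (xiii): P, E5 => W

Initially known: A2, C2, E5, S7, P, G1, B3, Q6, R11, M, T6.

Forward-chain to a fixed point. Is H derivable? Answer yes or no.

yes

Round 1: (ii) [G1 => U8]; (iii) [B3, M => V]; (iv) [T6, C2 => K]; (v) [M, R11 => J33]; (ix) [Q6, S7 => R9]; (xiii) [P, E5 => W]. Adds U8, V, K, J33, R9, W.
Round 2: (vii) [V, R9 => N7]; (xi) [K, U8 => D]. Adds N7, D.
Round 3: (i) [N7 => F]; (xii) [D, W => H]. Adds F, H.
Round 4: (x) [H => L5]. Adds L5.
Round 5: (vi) [L5, F => J]. Adds J.
Round 6: (viii) [J, G1 => P95]. Adds P95.
H appears in round 3, so it is derivable.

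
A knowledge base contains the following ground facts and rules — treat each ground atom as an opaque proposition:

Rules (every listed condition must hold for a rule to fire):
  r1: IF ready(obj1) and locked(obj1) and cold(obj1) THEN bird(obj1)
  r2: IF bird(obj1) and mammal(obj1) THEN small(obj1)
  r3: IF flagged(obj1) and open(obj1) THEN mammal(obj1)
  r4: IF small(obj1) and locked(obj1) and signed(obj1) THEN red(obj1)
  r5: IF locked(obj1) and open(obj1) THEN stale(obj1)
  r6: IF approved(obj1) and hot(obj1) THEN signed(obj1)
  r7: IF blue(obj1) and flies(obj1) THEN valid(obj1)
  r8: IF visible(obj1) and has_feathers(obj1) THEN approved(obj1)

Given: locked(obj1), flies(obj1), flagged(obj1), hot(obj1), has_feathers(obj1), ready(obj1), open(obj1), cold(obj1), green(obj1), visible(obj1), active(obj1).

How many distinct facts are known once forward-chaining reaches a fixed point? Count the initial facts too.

Round 1: r1 [IF ready(obj1) and locked(obj1) and cold(obj1) THEN bird(obj1)]; r3 [IF flagged(obj1) and open(obj1) THEN mammal(obj1)]; r5 [IF locked(obj1) and open(obj1) THEN stale(obj1)]; r8 [IF visible(obj1) and has_feathers(obj1) THEN approved(obj1)]. Adds bird(obj1), mammal(obj1), stale(obj1), approved(obj1).
Round 2: r2 [IF bird(obj1) and mammal(obj1) THEN small(obj1)]; r6 [IF approved(obj1) and hot(obj1) THEN signed(obj1)]. Adds small(obj1), signed(obj1).
Round 3: r4 [IF small(obj1) and locked(obj1) and signed(obj1) THEN red(obj1)]. Adds red(obj1).
Closure: {active(obj1), approved(obj1), bird(obj1), cold(obj1), flagged(obj1), flies(obj1), green(obj1), has_feathers(obj1), hot(obj1), locked(obj1), mammal(obj1), open(obj1), ready(obj1), red(obj1), signed(obj1), small(obj1), stale(obj1), visible(obj1)} — 18 facts.

18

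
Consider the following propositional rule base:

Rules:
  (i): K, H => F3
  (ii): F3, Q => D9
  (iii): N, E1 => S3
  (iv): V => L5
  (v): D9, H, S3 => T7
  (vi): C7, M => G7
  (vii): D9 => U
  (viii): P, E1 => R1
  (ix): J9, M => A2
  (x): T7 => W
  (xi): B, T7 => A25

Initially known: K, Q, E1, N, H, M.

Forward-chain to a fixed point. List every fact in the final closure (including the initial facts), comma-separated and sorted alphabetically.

Round 1: (i) [K, H => F3]; (iii) [N, E1 => S3]. New: F3, S3.
Round 2: (ii) [F3, Q => D9]. New: D9.
Round 3: (v) [D9, H, S3 => T7]; (vii) [D9 => U]. New: T7, U.
Round 4: (x) [T7 => W]. New: W.

D9, E1, F3, H, K, M, N, Q, S3, T7, U, W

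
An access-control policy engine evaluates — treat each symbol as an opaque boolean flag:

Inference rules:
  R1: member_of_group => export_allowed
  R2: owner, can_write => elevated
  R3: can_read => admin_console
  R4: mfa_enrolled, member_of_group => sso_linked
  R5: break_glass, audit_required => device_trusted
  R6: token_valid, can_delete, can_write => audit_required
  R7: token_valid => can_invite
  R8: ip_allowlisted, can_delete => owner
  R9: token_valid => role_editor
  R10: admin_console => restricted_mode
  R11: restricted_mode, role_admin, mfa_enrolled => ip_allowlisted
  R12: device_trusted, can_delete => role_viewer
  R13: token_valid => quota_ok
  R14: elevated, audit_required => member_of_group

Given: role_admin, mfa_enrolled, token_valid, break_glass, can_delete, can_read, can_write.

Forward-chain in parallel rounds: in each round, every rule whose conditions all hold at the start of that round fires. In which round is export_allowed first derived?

Round 1: R3 [can_read => admin_console]; R6 [token_valid, can_delete, can_write => audit_required]; R7 [token_valid => can_invite]; R9 [token_valid => role_editor]; R13 [token_valid => quota_ok]. Adds admin_console, audit_required, can_invite, role_editor, quota_ok.
Round 2: R5 [break_glass, audit_required => device_trusted]; R10 [admin_console => restricted_mode]. Adds device_trusted, restricted_mode.
Round 3: R11 [restricted_mode, role_admin, mfa_enrolled => ip_allowlisted]; R12 [device_trusted, can_delete => role_viewer]. Adds ip_allowlisted, role_viewer.
Round 4: R8 [ip_allowlisted, can_delete => owner]. Adds owner.
Round 5: R2 [owner, can_write => elevated]. Adds elevated.
Round 6: R14 [elevated, audit_required => member_of_group]. Adds member_of_group.
Round 7: R1 [member_of_group => export_allowed]; R4 [mfa_enrolled, member_of_group => sso_linked]. Adds export_allowed, sso_linked.
export_allowed first appears in round 7.

7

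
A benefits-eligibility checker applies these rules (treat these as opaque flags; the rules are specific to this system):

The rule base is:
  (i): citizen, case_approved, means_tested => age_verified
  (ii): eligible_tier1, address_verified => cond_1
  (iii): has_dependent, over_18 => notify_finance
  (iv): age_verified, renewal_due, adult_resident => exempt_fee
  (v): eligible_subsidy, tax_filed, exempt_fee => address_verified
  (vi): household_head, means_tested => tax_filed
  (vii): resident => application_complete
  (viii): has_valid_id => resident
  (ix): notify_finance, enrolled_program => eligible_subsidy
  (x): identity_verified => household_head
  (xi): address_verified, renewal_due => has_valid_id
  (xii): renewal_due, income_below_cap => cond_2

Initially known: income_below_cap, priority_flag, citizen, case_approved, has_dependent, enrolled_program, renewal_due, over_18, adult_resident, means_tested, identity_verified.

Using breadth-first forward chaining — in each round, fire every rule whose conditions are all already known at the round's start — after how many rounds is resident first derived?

5

Round 1: (i) [citizen, case_approved, means_tested => age_verified]; (iii) [has_dependent, over_18 => notify_finance]; (x) [identity_verified => household_head]; (xii) [renewal_due, income_below_cap => cond_2]. Adds age_verified, notify_finance, household_head, cond_2.
Round 2: (iv) [age_verified, renewal_due, adult_resident => exempt_fee]; (vi) [household_head, means_tested => tax_filed]; (ix) [notify_finance, enrolled_program => eligible_subsidy]. Adds exempt_fee, tax_filed, eligible_subsidy.
Round 3: (v) [eligible_subsidy, tax_filed, exempt_fee => address_verified]. Adds address_verified.
Round 4: (xi) [address_verified, renewal_due => has_valid_id]. Adds has_valid_id.
Round 5: (viii) [has_valid_id => resident]. Adds resident.
resident first appears in round 5.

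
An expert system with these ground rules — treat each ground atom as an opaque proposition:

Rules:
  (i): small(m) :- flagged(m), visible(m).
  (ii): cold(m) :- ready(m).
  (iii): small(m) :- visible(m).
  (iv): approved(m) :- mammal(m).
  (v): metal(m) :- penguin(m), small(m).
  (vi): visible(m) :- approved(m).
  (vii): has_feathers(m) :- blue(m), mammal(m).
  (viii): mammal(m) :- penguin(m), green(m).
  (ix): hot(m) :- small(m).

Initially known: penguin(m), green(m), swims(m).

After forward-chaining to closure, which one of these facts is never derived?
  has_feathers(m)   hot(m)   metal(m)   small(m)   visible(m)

has_feathers(m)

Round 1 — (viii), derive mammal(m).
Round 2 — (iv), derive approved(m).
Round 3 — (vi), derive visible(m).
Round 4 — (iii), derive small(m).
Round 5 — (v), (ix), derive metal(m), hot(m).
Derived: small(m) (round 4), metal(m) (round 5), visible(m) (round 3), hot(m) (round 5). has_feathers(m) never appears in any round.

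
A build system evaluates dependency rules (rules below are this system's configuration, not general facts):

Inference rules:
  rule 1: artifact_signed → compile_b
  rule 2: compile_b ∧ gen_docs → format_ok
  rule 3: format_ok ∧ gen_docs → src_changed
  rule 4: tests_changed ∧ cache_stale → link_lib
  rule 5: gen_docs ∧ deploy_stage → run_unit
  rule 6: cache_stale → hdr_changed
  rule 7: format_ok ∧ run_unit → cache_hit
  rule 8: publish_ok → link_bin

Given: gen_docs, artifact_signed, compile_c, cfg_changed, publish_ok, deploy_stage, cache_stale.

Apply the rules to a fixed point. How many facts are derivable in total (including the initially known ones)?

14

[1] rule 1 [artifact_signed → compile_b]; rule 5 [gen_docs ∧ deploy_stage → run_unit]; rule 6 [cache_stale → hdr_changed]; rule 8 [publish_ok → link_bin]. ⇒ new: compile_b, run_unit, hdr_changed, link_bin.
[2] rule 2 [compile_b ∧ gen_docs → format_ok]. ⇒ new: format_ok.
[3] rule 3 [format_ok ∧ gen_docs → src_changed]; rule 7 [format_ok ∧ run_unit → cache_hit]. ⇒ new: src_changed, cache_hit.
Closure: {artifact_signed, cache_hit, cache_stale, cfg_changed, compile_b, compile_c, deploy_stage, format_ok, gen_docs, hdr_changed, link_bin, publish_ok, run_unit, src_changed} — 14 facts.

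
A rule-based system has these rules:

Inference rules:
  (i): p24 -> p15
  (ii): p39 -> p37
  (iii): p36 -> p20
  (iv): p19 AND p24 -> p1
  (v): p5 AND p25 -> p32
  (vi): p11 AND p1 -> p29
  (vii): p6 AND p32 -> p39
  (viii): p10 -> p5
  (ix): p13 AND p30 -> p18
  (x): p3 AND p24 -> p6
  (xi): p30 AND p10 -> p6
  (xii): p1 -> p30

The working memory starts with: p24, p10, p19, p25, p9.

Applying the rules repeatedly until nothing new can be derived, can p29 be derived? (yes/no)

Round 1: (i) [p24 -> p15]; (iv) [p19 AND p24 -> p1]; (viii) [p10 -> p5]. New: p15, p1, p5.
Round 2: (v) [p5 AND p25 -> p32]; (xii) [p1 -> p30]. New: p32, p30.
Round 3: (xi) [p30 AND p10 -> p6]. New: p6.
Round 4: (vii) [p6 AND p32 -> p39]. New: p39.
Round 5: (ii) [p39 -> p37]. New: p37.
Fixed point reached. p29 is concluded only by (vi); (vi) needs p11 (never derived).

no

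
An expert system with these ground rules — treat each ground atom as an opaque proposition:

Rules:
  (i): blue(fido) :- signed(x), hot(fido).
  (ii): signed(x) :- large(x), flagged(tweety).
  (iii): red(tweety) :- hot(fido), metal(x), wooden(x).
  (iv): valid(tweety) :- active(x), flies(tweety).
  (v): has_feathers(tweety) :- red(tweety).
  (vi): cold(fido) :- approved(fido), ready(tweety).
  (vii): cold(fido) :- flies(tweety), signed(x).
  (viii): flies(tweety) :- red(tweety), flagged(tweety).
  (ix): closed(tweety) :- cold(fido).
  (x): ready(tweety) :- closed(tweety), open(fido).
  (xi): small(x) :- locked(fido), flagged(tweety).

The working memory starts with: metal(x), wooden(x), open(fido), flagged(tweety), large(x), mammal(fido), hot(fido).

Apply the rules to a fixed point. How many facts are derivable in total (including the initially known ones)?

[1] (ii) [signed(x) :- large(x), flagged(tweety).]; (iii) [red(tweety) :- hot(fido), metal(x), wooden(x).]. ⇒ new: signed(x), red(tweety).
[2] (i) [blue(fido) :- signed(x), hot(fido).]; (v) [has_feathers(tweety) :- red(tweety).]; (viii) [flies(tweety) :- red(tweety), flagged(tweety).]. ⇒ new: blue(fido), has_feathers(tweety), flies(tweety).
[3] (vii) [cold(fido) :- flies(tweety), signed(x).]. ⇒ new: cold(fido).
[4] (ix) [closed(tweety) :- cold(fido).]. ⇒ new: closed(tweety).
[5] (x) [ready(tweety) :- closed(tweety), open(fido).]. ⇒ new: ready(tweety).
Closure: {blue(fido), closed(tweety), cold(fido), flagged(tweety), flies(tweety), has_feathers(tweety), hot(fido), large(x), mammal(fido), metal(x), open(fido), ready(tweety), red(tweety), signed(x), wooden(x)} — 15 facts.

15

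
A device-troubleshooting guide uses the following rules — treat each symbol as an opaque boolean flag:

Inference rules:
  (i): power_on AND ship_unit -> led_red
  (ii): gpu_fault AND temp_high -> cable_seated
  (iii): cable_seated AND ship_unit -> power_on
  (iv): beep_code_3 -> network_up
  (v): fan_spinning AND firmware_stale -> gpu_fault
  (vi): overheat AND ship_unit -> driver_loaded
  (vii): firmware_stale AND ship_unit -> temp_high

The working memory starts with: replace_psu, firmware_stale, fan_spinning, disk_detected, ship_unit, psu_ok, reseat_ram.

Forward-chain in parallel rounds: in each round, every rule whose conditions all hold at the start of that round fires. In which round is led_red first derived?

4

[1] (v) [fan_spinning AND firmware_stale -> gpu_fault]; (vii) [firmware_stale AND ship_unit -> temp_high]. ⇒ new: gpu_fault, temp_high.
[2] (ii) [gpu_fault AND temp_high -> cable_seated]. ⇒ new: cable_seated.
[3] (iii) [cable_seated AND ship_unit -> power_on]. ⇒ new: power_on.
[4] (i) [power_on AND ship_unit -> led_red]. ⇒ new: led_red.
led_red first appears in round 4.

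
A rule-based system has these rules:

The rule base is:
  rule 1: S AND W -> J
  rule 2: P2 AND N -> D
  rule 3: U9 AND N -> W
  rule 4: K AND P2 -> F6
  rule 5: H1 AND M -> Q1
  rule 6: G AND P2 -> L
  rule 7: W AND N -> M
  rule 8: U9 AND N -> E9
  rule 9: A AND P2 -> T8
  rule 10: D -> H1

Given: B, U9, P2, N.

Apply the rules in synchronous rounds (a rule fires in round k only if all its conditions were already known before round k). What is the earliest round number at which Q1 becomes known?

Round 1: rule 2 [P2 AND N -> D]; rule 3 [U9 AND N -> W]; rule 8 [U9 AND N -> E9]. Adds D, W, E9.
Round 2: rule 7 [W AND N -> M]; rule 10 [D -> H1]. Adds M, H1.
Round 3: rule 5 [H1 AND M -> Q1]. Adds Q1.
Q1 first appears in round 3.

3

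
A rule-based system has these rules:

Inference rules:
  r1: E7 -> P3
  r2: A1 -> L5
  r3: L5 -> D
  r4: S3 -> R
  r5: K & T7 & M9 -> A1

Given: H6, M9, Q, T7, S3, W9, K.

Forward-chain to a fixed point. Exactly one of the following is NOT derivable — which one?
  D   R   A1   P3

P3

Round 1 fires r4, r5, giving R, A1.
Round 2 fires r2, giving L5.
Round 3 fires r3, giving D.
Derived: D (round 3), A1 (round 1), R (round 1). P3 never appears in any round.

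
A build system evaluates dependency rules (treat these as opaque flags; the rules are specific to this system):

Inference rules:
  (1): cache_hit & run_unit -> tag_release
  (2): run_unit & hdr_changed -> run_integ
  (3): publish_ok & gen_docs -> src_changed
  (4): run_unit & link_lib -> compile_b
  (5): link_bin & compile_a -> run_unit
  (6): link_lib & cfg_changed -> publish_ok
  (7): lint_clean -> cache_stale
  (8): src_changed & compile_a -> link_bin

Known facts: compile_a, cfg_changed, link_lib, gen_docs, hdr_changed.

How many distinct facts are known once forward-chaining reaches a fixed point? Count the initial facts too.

Round 1: (6) [link_lib & cfg_changed -> publish_ok]. Adds publish_ok.
Round 2: (3) [publish_ok & gen_docs -> src_changed]. Adds src_changed.
Round 3: (8) [src_changed & compile_a -> link_bin]. Adds link_bin.
Round 4: (5) [link_bin & compile_a -> run_unit]. Adds run_unit.
Round 5: (2) [run_unit & hdr_changed -> run_integ]; (4) [run_unit & link_lib -> compile_b]. Adds run_integ, compile_b.
Closure: {cfg_changed, compile_a, compile_b, gen_docs, hdr_changed, link_bin, link_lib, publish_ok, run_integ, run_unit, src_changed} — 11 facts.

11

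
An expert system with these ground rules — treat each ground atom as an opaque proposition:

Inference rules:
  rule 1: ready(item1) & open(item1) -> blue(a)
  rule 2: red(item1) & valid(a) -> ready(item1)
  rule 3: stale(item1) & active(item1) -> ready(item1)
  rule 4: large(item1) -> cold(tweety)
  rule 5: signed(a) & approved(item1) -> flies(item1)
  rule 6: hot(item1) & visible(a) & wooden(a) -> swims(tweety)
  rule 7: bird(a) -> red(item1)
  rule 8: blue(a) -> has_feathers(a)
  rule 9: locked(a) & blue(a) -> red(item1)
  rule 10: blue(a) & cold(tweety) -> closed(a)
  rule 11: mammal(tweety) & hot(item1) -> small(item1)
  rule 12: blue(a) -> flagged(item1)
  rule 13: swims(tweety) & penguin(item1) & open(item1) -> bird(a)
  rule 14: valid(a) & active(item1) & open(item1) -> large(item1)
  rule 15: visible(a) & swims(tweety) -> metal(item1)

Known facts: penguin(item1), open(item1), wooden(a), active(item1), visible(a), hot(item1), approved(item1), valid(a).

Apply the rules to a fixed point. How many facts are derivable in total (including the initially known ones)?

Round 1: rule 6 [hot(item1) & visible(a) & wooden(a) -> swims(tweety)]; rule 14 [valid(a) & active(item1) & open(item1) -> large(item1)]. Adds swims(tweety), large(item1).
Round 2: rule 4 [large(item1) -> cold(tweety)]; rule 13 [swims(tweety) & penguin(item1) & open(item1) -> bird(a)]; rule 15 [visible(a) & swims(tweety) -> metal(item1)]. Adds cold(tweety), bird(a), metal(item1).
Round 3: rule 7 [bird(a) -> red(item1)]. Adds red(item1).
Round 4: rule 2 [red(item1) & valid(a) -> ready(item1)]. Adds ready(item1).
Round 5: rule 1 [ready(item1) & open(item1) -> blue(a)]. Adds blue(a).
Round 6: rule 8 [blue(a) -> has_feathers(a)]; rule 10 [blue(a) & cold(tweety) -> closed(a)]; rule 12 [blue(a) -> flagged(item1)]. Adds has_feathers(a), closed(a), flagged(item1).
Closure: {active(item1), approved(item1), bird(a), blue(a), closed(a), cold(tweety), flagged(item1), has_feathers(a), hot(item1), large(item1), metal(item1), open(item1), penguin(item1), ready(item1), red(item1), swims(tweety), valid(a), visible(a), wooden(a)} — 19 facts.

19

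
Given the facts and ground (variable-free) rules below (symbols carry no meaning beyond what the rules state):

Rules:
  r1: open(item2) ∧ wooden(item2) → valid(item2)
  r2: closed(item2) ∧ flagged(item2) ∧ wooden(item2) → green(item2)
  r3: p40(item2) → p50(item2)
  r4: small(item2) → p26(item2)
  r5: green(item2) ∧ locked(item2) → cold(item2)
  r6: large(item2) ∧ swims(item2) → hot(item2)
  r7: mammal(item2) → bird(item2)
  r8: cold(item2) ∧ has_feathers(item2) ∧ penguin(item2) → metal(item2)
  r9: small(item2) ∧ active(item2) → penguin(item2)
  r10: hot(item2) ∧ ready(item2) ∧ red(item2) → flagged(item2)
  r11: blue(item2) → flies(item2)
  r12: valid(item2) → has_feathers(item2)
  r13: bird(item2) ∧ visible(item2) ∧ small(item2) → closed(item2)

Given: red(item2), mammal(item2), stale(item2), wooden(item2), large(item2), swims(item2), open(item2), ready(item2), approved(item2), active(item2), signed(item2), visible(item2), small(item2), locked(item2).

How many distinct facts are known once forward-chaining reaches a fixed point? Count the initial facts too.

Round 1: r1 [open(item2) ∧ wooden(item2) → valid(item2)]; r4 [small(item2) → p26(item2)]; r6 [large(item2) ∧ swims(item2) → hot(item2)]; r7 [mammal(item2) → bird(item2)]; r9 [small(item2) ∧ active(item2) → penguin(item2)]. Adds valid(item2), p26(item2), hot(item2), bird(item2), penguin(item2).
Round 2: r10 [hot(item2) ∧ ready(item2) ∧ red(item2) → flagged(item2)]; r12 [valid(item2) → has_feathers(item2)]; r13 [bird(item2) ∧ visible(item2) ∧ small(item2) → closed(item2)]. Adds flagged(item2), has_feathers(item2), closed(item2).
Round 3: r2 [closed(item2) ∧ flagged(item2) ∧ wooden(item2) → green(item2)]. Adds green(item2).
Round 4: r5 [green(item2) ∧ locked(item2) → cold(item2)]. Adds cold(item2).
Round 5: r8 [cold(item2) ∧ has_feathers(item2) ∧ penguin(item2) → metal(item2)]. Adds metal(item2).
Closure: {active(item2), approved(item2), bird(item2), closed(item2), cold(item2), flagged(item2), green(item2), has_feathers(item2), hot(item2), large(item2), locked(item2), mammal(item2), metal(item2), open(item2), p26(item2), penguin(item2), ready(item2), red(item2), signed(item2), small(item2), stale(item2), swims(item2), valid(item2), visible(item2), wooden(item2)} — 25 facts.

25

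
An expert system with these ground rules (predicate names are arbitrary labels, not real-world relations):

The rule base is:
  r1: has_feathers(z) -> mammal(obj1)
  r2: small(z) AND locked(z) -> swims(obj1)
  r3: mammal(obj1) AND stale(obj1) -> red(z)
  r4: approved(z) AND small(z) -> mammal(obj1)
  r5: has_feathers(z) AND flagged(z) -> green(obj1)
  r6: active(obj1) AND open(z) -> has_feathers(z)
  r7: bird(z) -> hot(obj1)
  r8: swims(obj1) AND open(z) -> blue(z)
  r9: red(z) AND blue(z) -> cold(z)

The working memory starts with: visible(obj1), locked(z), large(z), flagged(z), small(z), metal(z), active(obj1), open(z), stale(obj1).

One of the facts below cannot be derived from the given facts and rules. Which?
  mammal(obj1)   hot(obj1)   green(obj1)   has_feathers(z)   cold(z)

Round 1: r2 [small(z) AND locked(z) -> swims(obj1)]; r6 [active(obj1) AND open(z) -> has_feathers(z)]. New: swims(obj1), has_feathers(z).
Round 2: r1 [has_feathers(z) -> mammal(obj1)]; r5 [has_feathers(z) AND flagged(z) -> green(obj1)]; r8 [swims(obj1) AND open(z) -> blue(z)]. New: mammal(obj1), green(obj1), blue(z).
Round 3: r3 [mammal(obj1) AND stale(obj1) -> red(z)]. New: red(z).
Round 4: r9 [red(z) AND blue(z) -> cold(z)]. New: cold(z).
Derived: has_feathers(z) (round 1), green(obj1) (round 2), cold(z) (round 4), mammal(obj1) (round 2). hot(obj1) never appears in any round.

hot(obj1)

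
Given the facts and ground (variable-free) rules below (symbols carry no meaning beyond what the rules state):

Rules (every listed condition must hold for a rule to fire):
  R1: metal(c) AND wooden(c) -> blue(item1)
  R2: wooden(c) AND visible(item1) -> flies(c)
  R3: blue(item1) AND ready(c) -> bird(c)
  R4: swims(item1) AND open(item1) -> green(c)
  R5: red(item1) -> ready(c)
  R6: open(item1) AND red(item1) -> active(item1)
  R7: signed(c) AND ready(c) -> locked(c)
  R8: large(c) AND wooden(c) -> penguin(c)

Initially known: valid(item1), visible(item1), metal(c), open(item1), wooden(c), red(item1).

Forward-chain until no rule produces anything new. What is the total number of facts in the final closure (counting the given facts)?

11

Round 1: R1 [metal(c) AND wooden(c) -> blue(item1)]; R2 [wooden(c) AND visible(item1) -> flies(c)]; R5 [red(item1) -> ready(c)]; R6 [open(item1) AND red(item1) -> active(item1)]. New: blue(item1), flies(c), ready(c), active(item1).
Round 2: R3 [blue(item1) AND ready(c) -> bird(c)]. New: bird(c).
Closure: {active(item1), bird(c), blue(item1), flies(c), metal(c), open(item1), ready(c), red(item1), valid(item1), visible(item1), wooden(c)} — 11 facts.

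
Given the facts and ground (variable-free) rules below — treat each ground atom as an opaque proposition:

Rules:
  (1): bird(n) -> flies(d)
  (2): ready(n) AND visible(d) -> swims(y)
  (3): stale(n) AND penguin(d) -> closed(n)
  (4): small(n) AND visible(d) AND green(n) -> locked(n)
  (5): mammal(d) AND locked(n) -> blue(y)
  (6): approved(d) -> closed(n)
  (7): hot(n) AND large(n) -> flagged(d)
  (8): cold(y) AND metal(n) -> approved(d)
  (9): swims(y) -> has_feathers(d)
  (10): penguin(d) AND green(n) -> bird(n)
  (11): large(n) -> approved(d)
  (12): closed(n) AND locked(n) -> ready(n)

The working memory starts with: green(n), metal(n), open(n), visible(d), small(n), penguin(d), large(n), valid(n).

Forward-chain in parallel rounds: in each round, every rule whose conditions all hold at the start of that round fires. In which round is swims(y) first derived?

[1] (4) [small(n) AND visible(d) AND green(n) -> locked(n)]; (10) [penguin(d) AND green(n) -> bird(n)]; (11) [large(n) -> approved(d)]. ⇒ new: locked(n), bird(n), approved(d).
[2] (1) [bird(n) -> flies(d)]; (6) [approved(d) -> closed(n)]. ⇒ new: flies(d), closed(n).
[3] (12) [closed(n) AND locked(n) -> ready(n)]. ⇒ new: ready(n).
[4] (2) [ready(n) AND visible(d) -> swims(y)]. ⇒ new: swims(y).
swims(y) first appears in round 4.

4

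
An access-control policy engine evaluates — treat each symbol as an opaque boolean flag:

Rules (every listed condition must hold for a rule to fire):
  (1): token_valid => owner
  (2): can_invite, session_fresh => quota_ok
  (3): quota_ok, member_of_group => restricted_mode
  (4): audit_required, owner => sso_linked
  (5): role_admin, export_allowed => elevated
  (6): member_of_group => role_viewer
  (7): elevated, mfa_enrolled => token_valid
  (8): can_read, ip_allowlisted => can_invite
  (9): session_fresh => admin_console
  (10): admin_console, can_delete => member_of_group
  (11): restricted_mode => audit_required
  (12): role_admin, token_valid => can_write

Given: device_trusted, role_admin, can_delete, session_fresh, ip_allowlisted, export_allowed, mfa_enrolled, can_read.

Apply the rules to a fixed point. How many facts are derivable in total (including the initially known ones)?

Round 1 fires (5), (8), (9), giving elevated, can_invite, admin_console.
Round 2 fires (2), (7), (10), giving quota_ok, token_valid, member_of_group.
Round 3 fires (1), (3), (6), (12), giving owner, restricted_mode, role_viewer, can_write.
Round 4 fires (11), giving audit_required.
Round 5 fires (4), giving sso_linked.
Closure: {admin_console, audit_required, can_delete, can_invite, can_read, can_write, device_trusted, elevated, export_allowed, ip_allowlisted, member_of_group, mfa_enrolled, owner, quota_ok, restricted_mode, role_admin, role_viewer, session_fresh, sso_linked, token_valid} — 20 facts.

20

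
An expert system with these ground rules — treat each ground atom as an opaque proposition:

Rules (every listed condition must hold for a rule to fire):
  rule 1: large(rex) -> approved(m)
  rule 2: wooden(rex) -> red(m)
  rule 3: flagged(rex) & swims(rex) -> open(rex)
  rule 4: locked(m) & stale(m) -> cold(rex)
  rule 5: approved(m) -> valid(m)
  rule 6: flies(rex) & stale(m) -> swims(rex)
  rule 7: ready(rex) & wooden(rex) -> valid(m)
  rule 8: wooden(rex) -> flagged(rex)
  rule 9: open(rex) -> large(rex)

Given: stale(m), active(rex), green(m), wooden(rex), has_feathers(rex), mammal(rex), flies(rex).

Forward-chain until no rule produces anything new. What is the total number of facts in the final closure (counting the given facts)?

Round 1: rule 2 [wooden(rex) -> red(m)]; rule 6 [flies(rex) & stale(m) -> swims(rex)]; rule 8 [wooden(rex) -> flagged(rex)]. New: red(m), swims(rex), flagged(rex).
Round 2: rule 3 [flagged(rex) & swims(rex) -> open(rex)]. New: open(rex).
Round 3: rule 9 [open(rex) -> large(rex)]. New: large(rex).
Round 4: rule 1 [large(rex) -> approved(m)]. New: approved(m).
Round 5: rule 5 [approved(m) -> valid(m)]. New: valid(m).
Closure: {active(rex), approved(m), flagged(rex), flies(rex), green(m), has_feathers(rex), large(rex), mammal(rex), open(rex), red(m), stale(m), swims(rex), valid(m), wooden(rex)} — 14 facts.

14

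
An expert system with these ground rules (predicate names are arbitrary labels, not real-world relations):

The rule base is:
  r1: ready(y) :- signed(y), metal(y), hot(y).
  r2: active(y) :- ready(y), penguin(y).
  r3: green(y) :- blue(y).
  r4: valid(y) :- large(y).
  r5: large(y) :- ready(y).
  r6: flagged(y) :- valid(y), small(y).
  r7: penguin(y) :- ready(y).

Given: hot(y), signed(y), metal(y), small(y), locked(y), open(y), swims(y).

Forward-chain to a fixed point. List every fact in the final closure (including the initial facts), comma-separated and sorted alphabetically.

Round 1: r1 [ready(y) :- signed(y), metal(y), hot(y).]. Adds ready(y).
Round 2: r5 [large(y) :- ready(y).]; r7 [penguin(y) :- ready(y).]. Adds large(y), penguin(y).
Round 3: r2 [active(y) :- ready(y), penguin(y).]; r4 [valid(y) :- large(y).]. Adds active(y), valid(y).
Round 4: r6 [flagged(y) :- valid(y), small(y).]. Adds flagged(y).

active(y), flagged(y), hot(y), large(y), locked(y), metal(y), open(y), penguin(y), ready(y), signed(y), small(y), swims(y), valid(y)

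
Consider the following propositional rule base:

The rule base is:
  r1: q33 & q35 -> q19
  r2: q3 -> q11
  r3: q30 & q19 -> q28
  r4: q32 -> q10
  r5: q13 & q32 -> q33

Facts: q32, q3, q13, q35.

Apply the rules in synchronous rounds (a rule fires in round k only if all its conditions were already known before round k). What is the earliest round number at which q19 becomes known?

2

[1] r2 [q3 -> q11]; r4 [q32 -> q10]; r5 [q13 & q32 -> q33]. ⇒ new: q11, q10, q33.
[2] r1 [q33 & q35 -> q19]. ⇒ new: q19.
q19 first appears in round 2.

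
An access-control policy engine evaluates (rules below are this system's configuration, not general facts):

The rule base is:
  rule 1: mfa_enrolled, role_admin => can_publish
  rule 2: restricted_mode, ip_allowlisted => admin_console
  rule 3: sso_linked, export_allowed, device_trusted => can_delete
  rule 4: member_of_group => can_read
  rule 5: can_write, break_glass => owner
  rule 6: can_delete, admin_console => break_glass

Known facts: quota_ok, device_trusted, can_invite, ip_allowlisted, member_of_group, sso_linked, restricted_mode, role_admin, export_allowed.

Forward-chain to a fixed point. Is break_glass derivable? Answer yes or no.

[1] rule 2 [restricted_mode, ip_allowlisted => admin_console]; rule 3 [sso_linked, export_allowed, device_trusted => can_delete]; rule 4 [member_of_group => can_read]. ⇒ new: admin_console, can_delete, can_read.
[2] rule 6 [can_delete, admin_console => break_glass]. ⇒ new: break_glass.
break_glass appears in round 2, so it is derivable.

yes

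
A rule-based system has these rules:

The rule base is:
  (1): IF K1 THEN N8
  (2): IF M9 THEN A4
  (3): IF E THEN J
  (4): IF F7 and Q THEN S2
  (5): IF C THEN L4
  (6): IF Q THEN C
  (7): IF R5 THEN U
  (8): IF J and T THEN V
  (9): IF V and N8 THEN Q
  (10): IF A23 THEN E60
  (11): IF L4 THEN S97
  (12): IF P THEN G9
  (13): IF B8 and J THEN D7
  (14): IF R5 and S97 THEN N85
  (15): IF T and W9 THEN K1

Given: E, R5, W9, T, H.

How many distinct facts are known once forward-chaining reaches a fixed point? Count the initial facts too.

15

[1] (3) [IF E THEN J]; (7) [IF R5 THEN U]; (15) [IF T and W9 THEN K1]. ⇒ new: J, U, K1.
[2] (1) [IF K1 THEN N8]; (8) [IF J and T THEN V]. ⇒ new: N8, V.
[3] (9) [IF V and N8 THEN Q]. ⇒ new: Q.
[4] (6) [IF Q THEN C]. ⇒ new: C.
[5] (5) [IF C THEN L4]. ⇒ new: L4.
[6] (11) [IF L4 THEN S97]. ⇒ new: S97.
[7] (14) [IF R5 and S97 THEN N85]. ⇒ new: N85.
Closure: {C, E, H, J, K1, L4, N8, N85, Q, R5, S97, T, U, V, W9} — 15 facts.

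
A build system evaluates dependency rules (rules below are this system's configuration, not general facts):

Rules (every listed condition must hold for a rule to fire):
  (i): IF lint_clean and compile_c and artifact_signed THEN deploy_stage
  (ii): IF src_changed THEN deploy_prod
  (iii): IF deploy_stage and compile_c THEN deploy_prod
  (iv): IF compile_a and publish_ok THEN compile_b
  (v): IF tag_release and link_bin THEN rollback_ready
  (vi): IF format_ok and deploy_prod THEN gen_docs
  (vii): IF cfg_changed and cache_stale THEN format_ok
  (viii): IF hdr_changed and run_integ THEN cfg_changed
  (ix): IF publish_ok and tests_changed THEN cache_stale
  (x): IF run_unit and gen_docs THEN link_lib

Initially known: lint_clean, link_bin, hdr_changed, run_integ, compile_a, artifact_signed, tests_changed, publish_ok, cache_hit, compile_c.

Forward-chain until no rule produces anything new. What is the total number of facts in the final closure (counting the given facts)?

Round 1: (i) [IF lint_clean and compile_c and artifact_signed THEN deploy_stage]; (iv) [IF compile_a and publish_ok THEN compile_b]; (viii) [IF hdr_changed and run_integ THEN cfg_changed]; (ix) [IF publish_ok and tests_changed THEN cache_stale]. Adds deploy_stage, compile_b, cfg_changed, cache_stale.
Round 2: (iii) [IF deploy_stage and compile_c THEN deploy_prod]; (vii) [IF cfg_changed and cache_stale THEN format_ok]. Adds deploy_prod, format_ok.
Round 3: (vi) [IF format_ok and deploy_prod THEN gen_docs]. Adds gen_docs.
Closure: {artifact_signed, cache_hit, cache_stale, cfg_changed, compile_a, compile_b, compile_c, deploy_prod, deploy_stage, format_ok, gen_docs, hdr_changed, link_bin, lint_clean, publish_ok, run_integ, tests_changed} — 17 facts.

17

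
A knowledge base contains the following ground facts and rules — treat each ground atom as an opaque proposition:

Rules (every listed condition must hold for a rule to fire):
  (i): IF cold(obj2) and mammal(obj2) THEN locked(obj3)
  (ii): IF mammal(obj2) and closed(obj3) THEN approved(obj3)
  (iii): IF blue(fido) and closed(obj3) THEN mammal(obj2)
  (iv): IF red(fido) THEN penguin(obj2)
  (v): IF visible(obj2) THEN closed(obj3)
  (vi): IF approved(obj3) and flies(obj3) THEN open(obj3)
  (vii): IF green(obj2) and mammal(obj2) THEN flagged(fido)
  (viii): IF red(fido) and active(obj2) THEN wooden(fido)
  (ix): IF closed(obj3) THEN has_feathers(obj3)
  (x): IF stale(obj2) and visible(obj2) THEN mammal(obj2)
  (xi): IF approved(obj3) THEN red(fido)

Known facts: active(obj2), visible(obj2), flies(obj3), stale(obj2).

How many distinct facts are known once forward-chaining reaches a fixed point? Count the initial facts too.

12

Round 1 fires (v), (x), giving closed(obj3), mammal(obj2).
Round 2 fires (ii), (ix), giving approved(obj3), has_feathers(obj3).
Round 3 fires (vi), (xi), giving open(obj3), red(fido).
Round 4 fires (iv), (viii), giving penguin(obj2), wooden(fido).
Closure: {active(obj2), approved(obj3), closed(obj3), flies(obj3), has_feathers(obj3), mammal(obj2), open(obj3), penguin(obj2), red(fido), stale(obj2), visible(obj2), wooden(fido)} — 12 facts.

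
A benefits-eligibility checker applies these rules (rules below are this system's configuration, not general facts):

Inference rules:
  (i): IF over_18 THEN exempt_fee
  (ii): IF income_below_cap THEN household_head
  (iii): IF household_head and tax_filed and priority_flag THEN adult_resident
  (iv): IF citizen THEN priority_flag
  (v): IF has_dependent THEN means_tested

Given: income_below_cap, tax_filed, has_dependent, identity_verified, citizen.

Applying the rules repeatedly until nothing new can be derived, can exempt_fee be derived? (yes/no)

Round 1: (ii) [IF income_below_cap THEN household_head]; (iv) [IF citizen THEN priority_flag]; (v) [IF has_dependent THEN means_tested]. New: household_head, priority_flag, means_tested.
Round 2: (iii) [IF household_head and tax_filed and priority_flag THEN adult_resident]. New: adult_resident.
Fixed point reached. exempt_fee is concluded only by (i); (i) needs over_18 (never derived).

no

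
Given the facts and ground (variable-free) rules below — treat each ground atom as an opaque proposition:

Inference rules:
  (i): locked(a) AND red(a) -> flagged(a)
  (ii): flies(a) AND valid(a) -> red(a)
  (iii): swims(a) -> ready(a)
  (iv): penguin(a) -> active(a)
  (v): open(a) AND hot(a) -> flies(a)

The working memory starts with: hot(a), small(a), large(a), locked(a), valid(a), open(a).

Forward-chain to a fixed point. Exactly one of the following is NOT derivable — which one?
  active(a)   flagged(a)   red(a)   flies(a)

active(a)

Round 1: (v) [open(a) AND hot(a) -> flies(a)]. New: flies(a).
Round 2: (ii) [flies(a) AND valid(a) -> red(a)]. New: red(a).
Round 3: (i) [locked(a) AND red(a) -> flagged(a)]. New: flagged(a).
Derived: flagged(a) (round 3), red(a) (round 2), flies(a) (round 1). active(a) never appears in any round.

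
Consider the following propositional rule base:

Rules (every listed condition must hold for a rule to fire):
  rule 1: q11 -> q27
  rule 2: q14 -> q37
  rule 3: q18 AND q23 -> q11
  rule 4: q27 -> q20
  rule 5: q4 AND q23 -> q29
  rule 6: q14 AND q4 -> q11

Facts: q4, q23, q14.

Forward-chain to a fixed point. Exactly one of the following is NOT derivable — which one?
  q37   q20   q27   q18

Round 1: rule 2 [q14 -> q37]; rule 5 [q4 AND q23 -> q29]; rule 6 [q14 AND q4 -> q11]. New: q37, q29, q11.
Round 2: rule 1 [q11 -> q27]. New: q27.
Round 3: rule 4 [q27 -> q20]. New: q20.
Derived: q37 (round 1), q27 (round 2), q20 (round 3). q18 never appears in any round.

q18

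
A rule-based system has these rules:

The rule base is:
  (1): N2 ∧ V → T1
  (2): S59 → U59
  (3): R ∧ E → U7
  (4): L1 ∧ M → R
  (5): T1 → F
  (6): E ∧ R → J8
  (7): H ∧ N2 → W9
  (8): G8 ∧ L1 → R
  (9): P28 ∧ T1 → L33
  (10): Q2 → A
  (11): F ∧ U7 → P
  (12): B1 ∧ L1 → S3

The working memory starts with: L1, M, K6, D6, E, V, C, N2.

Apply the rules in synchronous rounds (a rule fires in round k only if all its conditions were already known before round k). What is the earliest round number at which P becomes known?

3

Round 1: (1) [N2 ∧ V → T1]; (4) [L1 ∧ M → R]. Adds T1, R.
Round 2: (3) [R ∧ E → U7]; (5) [T1 → F]; (6) [E ∧ R → J8]. Adds U7, F, J8.
Round 3: (11) [F ∧ U7 → P]. Adds P.
P first appears in round 3.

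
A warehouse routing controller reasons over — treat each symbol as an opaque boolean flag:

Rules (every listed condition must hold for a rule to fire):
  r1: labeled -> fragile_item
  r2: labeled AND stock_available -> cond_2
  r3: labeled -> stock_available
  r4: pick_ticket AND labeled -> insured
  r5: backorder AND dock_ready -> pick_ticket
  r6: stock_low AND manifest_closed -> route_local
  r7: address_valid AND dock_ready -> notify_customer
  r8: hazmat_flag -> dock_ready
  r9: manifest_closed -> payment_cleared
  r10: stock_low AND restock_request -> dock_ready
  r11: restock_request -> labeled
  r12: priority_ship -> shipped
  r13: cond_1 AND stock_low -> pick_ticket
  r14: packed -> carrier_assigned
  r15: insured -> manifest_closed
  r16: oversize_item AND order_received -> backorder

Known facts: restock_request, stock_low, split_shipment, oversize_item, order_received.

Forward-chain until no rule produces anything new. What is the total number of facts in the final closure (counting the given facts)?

Round 1: r10 [stock_low AND restock_request -> dock_ready]; r11 [restock_request -> labeled]; r16 [oversize_item AND order_received -> backorder]. New: dock_ready, labeled, backorder.
Round 2: r1 [labeled -> fragile_item]; r3 [labeled -> stock_available]; r5 [backorder AND dock_ready -> pick_ticket]. New: fragile_item, stock_available, pick_ticket.
Round 3: r2 [labeled AND stock_available -> cond_2]; r4 [pick_ticket AND labeled -> insured]. New: cond_2, insured.
Round 4: r15 [insured -> manifest_closed]. New: manifest_closed.
Round 5: r6 [stock_low AND manifest_closed -> route_local]; r9 [manifest_closed -> payment_cleared]. New: route_local, payment_cleared.
Closure: {backorder, cond_2, dock_ready, fragile_item, insured, labeled, manifest_closed, order_received, oversize_item, payment_cleared, pick_ticket, restock_request, route_local, split_shipment, stock_available, stock_low} — 16 facts.

16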